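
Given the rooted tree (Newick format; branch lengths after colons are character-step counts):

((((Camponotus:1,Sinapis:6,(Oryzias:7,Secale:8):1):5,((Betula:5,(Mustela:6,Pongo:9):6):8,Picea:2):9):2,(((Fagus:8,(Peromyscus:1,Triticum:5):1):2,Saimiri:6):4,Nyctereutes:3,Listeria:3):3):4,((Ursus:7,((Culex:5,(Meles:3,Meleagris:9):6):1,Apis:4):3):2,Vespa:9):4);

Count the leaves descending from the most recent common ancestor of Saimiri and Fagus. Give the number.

4

The MRCA of Saimiri and Fagus is the node subtending ((Fagus,(Peromyscus,Triticum)),Saimiri).
That clade contains 4 terminal taxa: Fagus, Peromyscus, Saimiri, Triticum.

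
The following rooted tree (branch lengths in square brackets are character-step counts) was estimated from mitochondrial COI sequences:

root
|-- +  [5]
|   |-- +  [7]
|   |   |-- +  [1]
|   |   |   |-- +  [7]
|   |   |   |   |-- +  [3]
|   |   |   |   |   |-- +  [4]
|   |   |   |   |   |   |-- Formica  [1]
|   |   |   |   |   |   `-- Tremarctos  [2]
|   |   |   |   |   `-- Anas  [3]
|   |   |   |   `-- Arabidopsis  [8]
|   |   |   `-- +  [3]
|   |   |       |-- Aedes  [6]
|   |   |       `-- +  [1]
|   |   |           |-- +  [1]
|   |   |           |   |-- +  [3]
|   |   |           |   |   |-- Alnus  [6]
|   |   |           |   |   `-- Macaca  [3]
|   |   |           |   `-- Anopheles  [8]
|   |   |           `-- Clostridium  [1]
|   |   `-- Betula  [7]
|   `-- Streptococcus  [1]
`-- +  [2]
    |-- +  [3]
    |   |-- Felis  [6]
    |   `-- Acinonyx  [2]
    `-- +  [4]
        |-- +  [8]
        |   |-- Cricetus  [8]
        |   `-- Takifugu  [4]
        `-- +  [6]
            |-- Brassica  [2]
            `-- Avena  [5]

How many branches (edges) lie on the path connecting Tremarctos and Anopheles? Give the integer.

The MRCA of Tremarctos and Anopheles is the node subtending ((((Formica,Tremarctos),Anas),Arabidopsis),(Aedes,(((Alnus,Macaca),Anopheles),Clostridium))).
From Tremarctos up to that node: 4 branches. From Anopheles up to the same node: 4 branches. Total: 4 + 4 = 8.

8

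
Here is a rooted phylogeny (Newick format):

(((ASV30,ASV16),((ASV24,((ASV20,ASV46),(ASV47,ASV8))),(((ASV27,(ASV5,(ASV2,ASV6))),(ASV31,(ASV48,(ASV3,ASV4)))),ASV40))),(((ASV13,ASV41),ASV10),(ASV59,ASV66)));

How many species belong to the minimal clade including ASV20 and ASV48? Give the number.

14

The MRCA of ASV20 and ASV48 is the node subtending ((ASV24,((ASV20,ASV46),(ASV47,ASV8))),(((ASV27,(ASV5,(ASV2,ASV6))),(ASV31,(ASV48,(ASV3,ASV4)))),ASV40)).
That clade contains 14 terminal taxa: ASV2, ASV20, ASV24, ASV27, ASV3, ASV31, ASV4, ASV40, ASV46, ASV47, ASV48, ASV5, ASV6, ASV8.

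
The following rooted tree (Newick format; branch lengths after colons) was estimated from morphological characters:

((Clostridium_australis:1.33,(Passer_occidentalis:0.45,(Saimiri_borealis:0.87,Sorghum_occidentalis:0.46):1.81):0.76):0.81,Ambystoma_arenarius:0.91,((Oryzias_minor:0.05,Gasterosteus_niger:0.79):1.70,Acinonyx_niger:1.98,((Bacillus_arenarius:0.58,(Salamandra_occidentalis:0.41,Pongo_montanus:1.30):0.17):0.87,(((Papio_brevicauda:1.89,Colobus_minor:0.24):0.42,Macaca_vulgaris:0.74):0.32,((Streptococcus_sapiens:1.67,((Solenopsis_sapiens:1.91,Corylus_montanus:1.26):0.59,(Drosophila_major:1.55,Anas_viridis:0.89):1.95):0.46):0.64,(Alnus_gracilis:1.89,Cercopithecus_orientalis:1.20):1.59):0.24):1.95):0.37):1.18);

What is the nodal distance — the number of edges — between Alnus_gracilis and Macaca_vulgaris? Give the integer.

The MRCA of Alnus_gracilis and Macaca_vulgaris is the node subtending (((Papio_brevicauda,Colobus_minor),Macaca_vulgaris),((Streptococcus_sapiens,((Solenopsis_sapiens,Corylus_montanus),(Drosophila_major,Anas_viridis))),(Alnus_gracilis,Cercopithecus_orientalis))).
From Alnus_gracilis up to that node: 3 branches. From Macaca_vulgaris up to the same node: 2 branches. Total: 3 + 2 = 5.

5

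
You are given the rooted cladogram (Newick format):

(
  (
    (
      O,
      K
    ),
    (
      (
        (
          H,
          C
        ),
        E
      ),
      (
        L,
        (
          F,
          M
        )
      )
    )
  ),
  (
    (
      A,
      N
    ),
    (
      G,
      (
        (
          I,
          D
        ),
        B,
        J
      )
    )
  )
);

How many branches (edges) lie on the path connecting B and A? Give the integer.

The MRCA of B and A is the node subtending ((A,N),(G,((I,D),B,J))).
From B up to that node: 3 branches. From A up to the same node: 2 branches. Total: 3 + 2 = 5.

5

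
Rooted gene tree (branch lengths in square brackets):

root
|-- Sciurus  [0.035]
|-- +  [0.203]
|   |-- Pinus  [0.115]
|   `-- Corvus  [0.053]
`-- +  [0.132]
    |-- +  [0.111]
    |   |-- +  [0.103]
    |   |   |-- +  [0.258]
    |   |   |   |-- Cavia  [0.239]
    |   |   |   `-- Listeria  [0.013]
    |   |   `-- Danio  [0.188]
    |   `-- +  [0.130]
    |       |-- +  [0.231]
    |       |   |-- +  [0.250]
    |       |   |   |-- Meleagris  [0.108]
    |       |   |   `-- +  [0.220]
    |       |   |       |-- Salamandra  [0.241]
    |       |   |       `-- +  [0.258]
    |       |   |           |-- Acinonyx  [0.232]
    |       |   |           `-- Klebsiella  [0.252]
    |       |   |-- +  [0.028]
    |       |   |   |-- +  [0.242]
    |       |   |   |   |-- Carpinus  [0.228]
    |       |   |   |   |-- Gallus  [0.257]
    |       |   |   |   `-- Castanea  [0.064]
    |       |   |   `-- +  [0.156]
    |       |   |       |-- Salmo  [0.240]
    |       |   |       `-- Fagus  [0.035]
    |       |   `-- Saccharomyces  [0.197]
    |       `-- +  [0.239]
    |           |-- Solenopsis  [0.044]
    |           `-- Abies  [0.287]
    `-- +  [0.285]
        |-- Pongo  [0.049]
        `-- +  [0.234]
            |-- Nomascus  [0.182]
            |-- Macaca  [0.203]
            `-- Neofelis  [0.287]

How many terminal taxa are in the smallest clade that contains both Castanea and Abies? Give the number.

The MRCA of Castanea and Abies is the node subtending (((Meleagris,(Salamandra,(Acinonyx,Klebsiella))),((Carpinus,Gallus,Castanea),(Salmo,Fagus)),Saccharomyces),(Solenopsis,Abies)).
That clade contains 12 terminal taxa: Abies, Acinonyx, Carpinus, Castanea, Fagus, Gallus, Klebsiella, Meleagris, Saccharomyces, Salamandra, Salmo, Solenopsis.

12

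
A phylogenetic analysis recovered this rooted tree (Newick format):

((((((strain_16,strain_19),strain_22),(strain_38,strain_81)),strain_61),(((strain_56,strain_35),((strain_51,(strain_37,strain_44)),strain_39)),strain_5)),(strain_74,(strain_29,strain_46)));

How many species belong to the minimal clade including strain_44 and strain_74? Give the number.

16

The MRCA of strain_44 and strain_74 is the root, so the clade is the entire tree.
That clade contains 16 terminal taxa: strain_16, strain_19, strain_22, strain_29, strain_35, strain_37, strain_38, strain_39, strain_44, strain_46, strain_5, strain_51, strain_56, strain_61, strain_74, strain_81.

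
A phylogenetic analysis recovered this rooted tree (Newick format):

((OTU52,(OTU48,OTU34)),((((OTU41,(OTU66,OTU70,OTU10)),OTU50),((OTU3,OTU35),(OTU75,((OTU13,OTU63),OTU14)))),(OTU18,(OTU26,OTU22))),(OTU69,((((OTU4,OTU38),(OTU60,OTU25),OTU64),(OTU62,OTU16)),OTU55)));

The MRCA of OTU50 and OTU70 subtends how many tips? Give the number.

The MRCA of OTU50 and OTU70 is the node subtending ((OTU41,(OTU66,OTU70,OTU10)),OTU50).
That clade contains 5 terminal taxa: OTU10, OTU41, OTU50, OTU66, OTU70.

5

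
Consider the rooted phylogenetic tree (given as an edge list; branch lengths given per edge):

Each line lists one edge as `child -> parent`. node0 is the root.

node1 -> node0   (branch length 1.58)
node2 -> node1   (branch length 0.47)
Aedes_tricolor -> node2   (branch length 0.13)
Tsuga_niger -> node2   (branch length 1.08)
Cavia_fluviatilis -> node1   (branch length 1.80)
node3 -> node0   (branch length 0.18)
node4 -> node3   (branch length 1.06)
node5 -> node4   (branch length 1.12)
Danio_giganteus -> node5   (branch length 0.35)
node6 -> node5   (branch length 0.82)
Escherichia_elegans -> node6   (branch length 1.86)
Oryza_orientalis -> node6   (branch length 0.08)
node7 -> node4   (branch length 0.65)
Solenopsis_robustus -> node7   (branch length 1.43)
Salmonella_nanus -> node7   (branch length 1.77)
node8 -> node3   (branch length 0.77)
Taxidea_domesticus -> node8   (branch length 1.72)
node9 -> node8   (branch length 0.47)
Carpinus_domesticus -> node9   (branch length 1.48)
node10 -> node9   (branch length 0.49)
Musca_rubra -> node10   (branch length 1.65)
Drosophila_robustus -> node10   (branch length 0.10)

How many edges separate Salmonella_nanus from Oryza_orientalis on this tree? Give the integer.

5

The MRCA of Salmonella_nanus and Oryza_orientalis is the node subtending ((Danio_giganteus,(Escherichia_elegans,Oryza_orientalis)),(Solenopsis_robustus,Salmonella_nanus)).
From Salmonella_nanus up to that node: 2 branches. From Oryza_orientalis up to the same node: 3 branches. Total: 2 + 3 = 5.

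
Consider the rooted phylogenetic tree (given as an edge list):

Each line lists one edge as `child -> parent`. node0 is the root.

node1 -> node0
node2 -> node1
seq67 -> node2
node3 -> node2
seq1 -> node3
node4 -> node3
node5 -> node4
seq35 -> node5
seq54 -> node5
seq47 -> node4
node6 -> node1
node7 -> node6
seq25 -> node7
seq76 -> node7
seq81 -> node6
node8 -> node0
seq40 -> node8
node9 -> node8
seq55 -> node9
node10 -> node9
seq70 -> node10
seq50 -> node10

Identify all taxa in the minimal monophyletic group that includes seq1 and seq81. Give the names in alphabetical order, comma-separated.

Tracing seq1: it sits inside (seq1,((seq35,seq54),seq47)).
Tracing seq81: it sits inside ((seq25,seq76),seq81).
The smallest clade enclosing both is ((seq67,(seq1,((seq35,seq54),seq47))),((seq25,seq76),seq81)); the answer is its 8 terminal taxa in alphabetical order.

seq1, seq25, seq35, seq47, seq54, seq67, seq76, seq81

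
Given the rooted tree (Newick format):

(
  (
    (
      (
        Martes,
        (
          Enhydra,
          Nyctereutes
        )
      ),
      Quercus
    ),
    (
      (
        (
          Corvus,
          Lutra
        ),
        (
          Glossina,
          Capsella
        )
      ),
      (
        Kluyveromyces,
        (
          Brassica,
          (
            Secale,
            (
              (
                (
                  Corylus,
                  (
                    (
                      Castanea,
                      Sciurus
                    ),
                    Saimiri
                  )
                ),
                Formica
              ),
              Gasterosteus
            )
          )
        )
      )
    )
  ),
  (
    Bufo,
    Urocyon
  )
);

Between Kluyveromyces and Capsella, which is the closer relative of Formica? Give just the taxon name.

The MRCA of Formica and Kluyveromyces subtends (Kluyveromyces,(Brassica,(Secale,(((Corylus,((Castanea,Sciurus),Saimiri)),Formica),Gasterosteus)))) (9 taxa).
The MRCA of Formica and Capsella subtends (((Corvus,Lutra),(Glossina,Capsella)),(Kluyveromyces,(Brassica,(Secale,(((Corylus,((Castanea,Sciurus),Saimiri)),Formica),Gasterosteus))))) (13 taxa).
The first is nested inside the second, so Formica shares a more recent common ancestor with Kluyveromyces.

Kluyveromyces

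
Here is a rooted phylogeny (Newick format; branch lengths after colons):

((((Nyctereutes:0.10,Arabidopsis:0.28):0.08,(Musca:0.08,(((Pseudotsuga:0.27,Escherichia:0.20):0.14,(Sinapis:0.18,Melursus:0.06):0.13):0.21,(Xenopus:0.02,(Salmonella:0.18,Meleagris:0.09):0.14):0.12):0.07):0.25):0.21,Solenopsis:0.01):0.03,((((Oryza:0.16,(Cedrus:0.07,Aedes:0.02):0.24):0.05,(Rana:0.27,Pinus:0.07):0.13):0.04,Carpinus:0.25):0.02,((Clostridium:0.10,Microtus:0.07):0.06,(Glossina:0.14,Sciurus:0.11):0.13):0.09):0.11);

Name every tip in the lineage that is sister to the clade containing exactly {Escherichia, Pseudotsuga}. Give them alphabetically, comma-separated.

Melursus, Sinapis

The clade containing exactly {Escherichia, Pseudotsuga} attaches to the tree at the node subtending ((Pseudotsuga,Escherichia),(Sinapis,Melursus)).
The other lineage descending from that same node — the sister group — is (Sinapis,Melursus); its 2 tips in alphabetical order are the answer.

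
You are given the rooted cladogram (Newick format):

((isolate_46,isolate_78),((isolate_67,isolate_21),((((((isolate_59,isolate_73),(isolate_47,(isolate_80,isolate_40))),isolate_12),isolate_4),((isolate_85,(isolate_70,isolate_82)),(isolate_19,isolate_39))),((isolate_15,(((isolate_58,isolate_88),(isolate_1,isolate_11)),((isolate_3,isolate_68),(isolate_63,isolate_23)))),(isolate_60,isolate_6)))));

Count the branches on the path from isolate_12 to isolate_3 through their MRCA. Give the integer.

10

The MRCA of isolate_12 and isolate_3 is the node subtending ((((((isolate_59,isolate_73),(isolate_47,(isolate_80,isolate_40))),isolate_12),isolate_4),((isolate_85,(isolate_70,isolate_82)),(isolate_19,isolate_39))),((isolate_15,(((isolate_58,isolate_88),(isolate_1,isolate_11)),((isolate_3,isolate_68),(isolate_63,isolate_23)))),(isolate_60,isolate_6))).
From isolate_12 up to that node: 4 branches. From isolate_3 up to the same node: 6 branches. Total: 4 + 6 = 10.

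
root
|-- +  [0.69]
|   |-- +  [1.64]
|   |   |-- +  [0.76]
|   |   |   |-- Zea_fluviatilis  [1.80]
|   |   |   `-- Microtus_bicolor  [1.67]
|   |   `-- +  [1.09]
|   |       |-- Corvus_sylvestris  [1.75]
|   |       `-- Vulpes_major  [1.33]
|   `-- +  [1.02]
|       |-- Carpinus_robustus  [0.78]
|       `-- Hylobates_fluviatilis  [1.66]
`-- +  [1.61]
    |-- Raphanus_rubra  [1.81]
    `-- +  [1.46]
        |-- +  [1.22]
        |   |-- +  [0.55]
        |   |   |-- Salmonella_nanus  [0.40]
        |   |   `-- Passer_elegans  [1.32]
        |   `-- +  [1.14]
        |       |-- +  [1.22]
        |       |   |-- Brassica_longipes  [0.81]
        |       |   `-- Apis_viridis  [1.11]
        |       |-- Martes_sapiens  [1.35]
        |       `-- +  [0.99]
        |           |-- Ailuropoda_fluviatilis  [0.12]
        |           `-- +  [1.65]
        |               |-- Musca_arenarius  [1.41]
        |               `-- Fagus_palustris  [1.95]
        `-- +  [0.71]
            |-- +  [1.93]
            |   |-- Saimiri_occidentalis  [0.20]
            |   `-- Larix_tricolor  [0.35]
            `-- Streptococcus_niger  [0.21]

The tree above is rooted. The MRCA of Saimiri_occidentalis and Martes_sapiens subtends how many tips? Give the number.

11

The MRCA of Saimiri_occidentalis and Martes_sapiens is the node subtending (((Salmonella_nanus,Passer_elegans),((Brassica_longipes,Apis_viridis),Martes_sapiens,(Ailuropoda_fluviatilis,(Musca_arenarius,Fagus_palustris)))),((Saimiri_occidentalis,Larix_tricolor),Streptococcus_niger)).
That clade contains 11 terminal taxa: Ailuropoda_fluviatilis, Apis_viridis, Brassica_longipes, Fagus_palustris, Larix_tricolor, Martes_sapiens, Musca_arenarius, Passer_elegans, Saimiri_occidentalis, Salmonella_nanus, Streptococcus_niger.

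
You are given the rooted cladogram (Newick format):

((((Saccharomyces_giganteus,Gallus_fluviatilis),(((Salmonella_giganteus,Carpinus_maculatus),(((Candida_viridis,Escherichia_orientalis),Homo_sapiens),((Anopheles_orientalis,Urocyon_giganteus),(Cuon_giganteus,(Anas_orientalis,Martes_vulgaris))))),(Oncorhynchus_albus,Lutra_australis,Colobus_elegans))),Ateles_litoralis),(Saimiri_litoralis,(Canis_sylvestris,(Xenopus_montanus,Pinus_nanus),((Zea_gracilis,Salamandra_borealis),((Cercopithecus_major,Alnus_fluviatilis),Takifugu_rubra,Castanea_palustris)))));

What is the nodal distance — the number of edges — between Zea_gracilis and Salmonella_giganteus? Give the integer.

11

The MRCA of Zea_gracilis and Salmonella_giganteus is the root of the tree.
From Zea_gracilis up to that node: 5 branches. From Salmonella_giganteus up to the same node: 6 branches. Total: 5 + 6 = 11.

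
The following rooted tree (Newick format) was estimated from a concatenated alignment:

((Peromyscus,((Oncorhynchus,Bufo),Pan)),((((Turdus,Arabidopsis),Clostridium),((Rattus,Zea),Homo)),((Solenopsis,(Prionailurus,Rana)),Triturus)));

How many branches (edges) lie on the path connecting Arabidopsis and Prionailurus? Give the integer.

The MRCA of Arabidopsis and Prionailurus is the node subtending ((((Turdus,Arabidopsis),Clostridium),((Rattus,Zea),Homo)),((Solenopsis,(Prionailurus,Rana)),Triturus)).
From Arabidopsis up to that node: 4 branches. From Prionailurus up to the same node: 4 branches. Total: 4 + 4 = 8.

8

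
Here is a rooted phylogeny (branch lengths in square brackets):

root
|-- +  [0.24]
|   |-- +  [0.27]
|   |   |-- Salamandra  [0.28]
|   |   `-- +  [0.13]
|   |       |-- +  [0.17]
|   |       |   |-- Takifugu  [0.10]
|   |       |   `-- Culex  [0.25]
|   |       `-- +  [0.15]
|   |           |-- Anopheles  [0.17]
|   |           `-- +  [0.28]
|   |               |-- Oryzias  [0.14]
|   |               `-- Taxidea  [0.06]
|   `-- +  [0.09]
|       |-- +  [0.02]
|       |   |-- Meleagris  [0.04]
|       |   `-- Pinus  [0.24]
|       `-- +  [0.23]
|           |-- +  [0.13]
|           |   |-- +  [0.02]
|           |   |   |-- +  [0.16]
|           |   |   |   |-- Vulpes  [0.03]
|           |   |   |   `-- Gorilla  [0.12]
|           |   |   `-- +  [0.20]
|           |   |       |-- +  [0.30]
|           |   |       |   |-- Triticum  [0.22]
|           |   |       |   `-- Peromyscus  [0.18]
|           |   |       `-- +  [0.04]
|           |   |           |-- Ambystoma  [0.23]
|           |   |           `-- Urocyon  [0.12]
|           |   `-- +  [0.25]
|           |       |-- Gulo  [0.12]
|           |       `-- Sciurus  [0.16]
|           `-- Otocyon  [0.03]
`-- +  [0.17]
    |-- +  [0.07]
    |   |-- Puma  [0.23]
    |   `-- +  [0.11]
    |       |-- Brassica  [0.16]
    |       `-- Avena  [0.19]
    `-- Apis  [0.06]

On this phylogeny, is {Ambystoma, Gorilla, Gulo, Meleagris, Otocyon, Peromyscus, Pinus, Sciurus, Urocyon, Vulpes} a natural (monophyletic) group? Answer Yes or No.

No

The MRCA of the listed taxa subtends ((Meleagris,Pinus),((((Vulpes,Gorilla),((Triticum,Peromyscus),(Ambystoma,Urocyon))),(Gulo,Sciurus)),Otocyon)).
That clade also contains Triticum, which is not in the proposed group, so the group is not monophyletic.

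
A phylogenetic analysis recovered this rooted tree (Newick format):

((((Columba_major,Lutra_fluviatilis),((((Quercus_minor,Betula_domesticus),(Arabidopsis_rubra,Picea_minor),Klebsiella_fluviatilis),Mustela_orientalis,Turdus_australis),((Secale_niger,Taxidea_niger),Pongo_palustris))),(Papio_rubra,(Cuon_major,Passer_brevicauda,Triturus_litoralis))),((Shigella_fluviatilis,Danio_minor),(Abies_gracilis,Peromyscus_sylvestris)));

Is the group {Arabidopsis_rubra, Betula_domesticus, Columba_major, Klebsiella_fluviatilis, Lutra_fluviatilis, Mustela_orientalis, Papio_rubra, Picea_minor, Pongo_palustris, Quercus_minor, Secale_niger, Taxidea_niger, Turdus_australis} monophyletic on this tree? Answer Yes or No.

The MRCA of the listed taxa subtends (((Columba_major,Lutra_fluviatilis),((((Quercus_minor,Betula_domesticus),(Arabidopsis_rubra,Picea_minor),Klebsiella_fluviatilis),Mustela_orientalis,Turdus_australis),((Secale_niger,Taxidea_niger),Pongo_palustris))),(Papio_rubra,(Cuon_major,Passer_brevicauda,Triturus_litoralis))).
That clade also contains Cuon_major, Passer_brevicauda, Triturus_litoralis, which are not in the proposed group, so the group is not monophyletic.

No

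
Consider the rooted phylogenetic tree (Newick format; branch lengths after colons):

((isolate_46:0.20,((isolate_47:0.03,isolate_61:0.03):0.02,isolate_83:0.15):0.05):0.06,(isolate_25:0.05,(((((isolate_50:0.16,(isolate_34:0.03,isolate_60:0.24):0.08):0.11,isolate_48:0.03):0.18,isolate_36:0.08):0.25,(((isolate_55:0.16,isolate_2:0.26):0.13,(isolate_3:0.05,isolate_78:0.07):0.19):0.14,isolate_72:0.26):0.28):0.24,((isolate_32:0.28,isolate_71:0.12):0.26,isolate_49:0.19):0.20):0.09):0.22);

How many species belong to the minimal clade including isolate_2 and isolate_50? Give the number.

The MRCA of isolate_2 and isolate_50 is the node subtending ((((isolate_50,(isolate_34,isolate_60)),isolate_48),isolate_36),(((isolate_55,isolate_2),(isolate_3,isolate_78)),isolate_72)).
That clade contains 10 terminal taxa: isolate_2, isolate_3, isolate_34, isolate_36, isolate_48, isolate_50, isolate_55, isolate_60, isolate_72, isolate_78.

10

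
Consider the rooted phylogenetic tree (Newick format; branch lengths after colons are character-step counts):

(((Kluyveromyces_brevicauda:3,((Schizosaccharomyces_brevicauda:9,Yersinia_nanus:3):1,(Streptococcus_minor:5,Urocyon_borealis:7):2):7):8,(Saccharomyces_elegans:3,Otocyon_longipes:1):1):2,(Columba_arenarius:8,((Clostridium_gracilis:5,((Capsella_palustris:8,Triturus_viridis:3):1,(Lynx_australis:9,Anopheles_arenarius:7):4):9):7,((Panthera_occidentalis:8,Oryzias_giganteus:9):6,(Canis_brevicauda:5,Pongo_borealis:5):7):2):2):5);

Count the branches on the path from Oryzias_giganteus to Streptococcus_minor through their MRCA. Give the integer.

The MRCA of Oryzias_giganteus and Streptococcus_minor is the root of the tree.
From Oryzias_giganteus up to that node: 5 branches. From Streptococcus_minor up to the same node: 5 branches. Total: 5 + 5 = 10.

10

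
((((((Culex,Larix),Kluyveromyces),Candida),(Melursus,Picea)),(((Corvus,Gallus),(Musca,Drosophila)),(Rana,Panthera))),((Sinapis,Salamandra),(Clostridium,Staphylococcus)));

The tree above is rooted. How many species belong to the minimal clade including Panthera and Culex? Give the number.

The MRCA of Panthera and Culex is the node subtending (((((Culex,Larix),Kluyveromyces),Candida),(Melursus,Picea)),(((Corvus,Gallus),(Musca,Drosophila)),(Rana,Panthera))).
That clade contains 12 terminal taxa: Candida, Corvus, Culex, Drosophila, Gallus, Kluyveromyces, Larix, Melursus, Musca, Panthera, Picea, Rana.

12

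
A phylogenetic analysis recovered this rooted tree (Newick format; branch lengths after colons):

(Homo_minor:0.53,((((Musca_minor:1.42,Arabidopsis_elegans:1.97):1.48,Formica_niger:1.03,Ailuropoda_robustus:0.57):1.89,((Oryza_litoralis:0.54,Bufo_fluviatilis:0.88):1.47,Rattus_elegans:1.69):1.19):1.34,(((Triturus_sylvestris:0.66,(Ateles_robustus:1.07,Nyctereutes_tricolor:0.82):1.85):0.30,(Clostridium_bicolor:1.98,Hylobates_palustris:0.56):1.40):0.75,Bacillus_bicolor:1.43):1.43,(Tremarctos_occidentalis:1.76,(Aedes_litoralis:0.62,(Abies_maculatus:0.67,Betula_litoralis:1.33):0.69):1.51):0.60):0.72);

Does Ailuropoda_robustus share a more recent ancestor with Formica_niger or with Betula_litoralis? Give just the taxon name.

Formica_niger

The MRCA of Ailuropoda_robustus and Formica_niger subtends ((Musca_minor,Arabidopsis_elegans),Formica_niger,Ailuropoda_robustus) (4 taxa).
The MRCA of Ailuropoda_robustus and Betula_litoralis subtends ((((Musca_minor,Arabidopsis_elegans),Formica_niger,Ailuropoda_robustus),((Oryza_litoralis,Bufo_fluviatilis),Rattus_elegans)),(((Triturus_sylvestris,(Ateles_robustus,Nyctereutes_tricolor)),(Clostridium_bicolor,Hylobates_palustris)),Bacillus_bicolor),(Tremarctos_occidentalis,(Aedes_litoralis,(Abies_maculatus,Betula_litoralis)))) (17 taxa).
The first is nested inside the second, so Ailuropoda_robustus shares a more recent common ancestor with Formica_niger.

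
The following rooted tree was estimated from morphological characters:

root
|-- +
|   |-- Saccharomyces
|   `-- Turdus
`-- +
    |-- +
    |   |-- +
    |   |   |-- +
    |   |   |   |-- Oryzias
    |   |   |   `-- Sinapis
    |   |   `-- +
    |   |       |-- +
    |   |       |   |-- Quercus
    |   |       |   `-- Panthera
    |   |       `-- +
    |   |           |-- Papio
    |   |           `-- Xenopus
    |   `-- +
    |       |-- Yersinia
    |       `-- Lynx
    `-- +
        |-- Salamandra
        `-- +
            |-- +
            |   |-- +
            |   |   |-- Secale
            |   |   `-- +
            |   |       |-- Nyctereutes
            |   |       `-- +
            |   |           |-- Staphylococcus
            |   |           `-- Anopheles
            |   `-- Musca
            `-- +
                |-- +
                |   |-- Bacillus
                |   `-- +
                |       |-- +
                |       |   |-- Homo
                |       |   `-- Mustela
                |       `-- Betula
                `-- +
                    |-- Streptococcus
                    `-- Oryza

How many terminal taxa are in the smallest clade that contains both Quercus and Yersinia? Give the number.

8

The MRCA of Quercus and Yersinia is the node subtending (((Oryzias,Sinapis),((Quercus,Panthera),(Papio,Xenopus))),(Yersinia,Lynx)).
That clade contains 8 terminal taxa: Lynx, Oryzias, Panthera, Papio, Quercus, Sinapis, Xenopus, Yersinia.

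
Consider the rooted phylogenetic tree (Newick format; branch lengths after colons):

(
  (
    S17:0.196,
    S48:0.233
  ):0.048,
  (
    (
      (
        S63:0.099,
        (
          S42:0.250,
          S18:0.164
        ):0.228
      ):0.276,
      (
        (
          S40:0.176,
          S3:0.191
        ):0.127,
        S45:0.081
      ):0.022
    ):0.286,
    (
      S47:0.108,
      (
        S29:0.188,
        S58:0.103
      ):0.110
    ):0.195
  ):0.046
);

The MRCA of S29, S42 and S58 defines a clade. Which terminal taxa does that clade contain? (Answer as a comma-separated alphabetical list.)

Tracing S29: it sits inside (S29,S58).
Tracing S42: it sits inside (S42,S18).
Tracing S58: it sits inside (S29,S58).
The smallest clade enclosing all 3 is (((S63,(S42,S18)),((S40,S3),S45)),(S47,(S29,S58))); the answer is its 9 terminal taxa in alphabetical order.

S18, S29, S3, S40, S42, S45, S47, S58, S63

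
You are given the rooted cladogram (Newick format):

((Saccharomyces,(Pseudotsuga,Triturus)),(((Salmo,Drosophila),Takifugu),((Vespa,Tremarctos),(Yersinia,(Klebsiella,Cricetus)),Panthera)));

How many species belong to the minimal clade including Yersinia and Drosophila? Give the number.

The MRCA of Yersinia and Drosophila is the node subtending (((Salmo,Drosophila),Takifugu),((Vespa,Tremarctos),(Yersinia,(Klebsiella,Cricetus)),Panthera)).
That clade contains 9 terminal taxa: Cricetus, Drosophila, Klebsiella, Panthera, Salmo, Takifugu, Tremarctos, Vespa, Yersinia.

9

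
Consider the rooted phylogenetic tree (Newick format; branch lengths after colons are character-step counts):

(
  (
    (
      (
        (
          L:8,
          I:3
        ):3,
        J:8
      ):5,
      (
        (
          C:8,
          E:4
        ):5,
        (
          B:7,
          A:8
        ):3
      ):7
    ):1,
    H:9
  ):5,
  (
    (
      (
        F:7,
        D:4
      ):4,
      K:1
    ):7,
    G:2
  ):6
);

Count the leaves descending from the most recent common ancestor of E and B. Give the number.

The MRCA of E and B is the node subtending ((C,E),(B,A)).
That clade contains 4 terminal taxa: A, B, C, E.

4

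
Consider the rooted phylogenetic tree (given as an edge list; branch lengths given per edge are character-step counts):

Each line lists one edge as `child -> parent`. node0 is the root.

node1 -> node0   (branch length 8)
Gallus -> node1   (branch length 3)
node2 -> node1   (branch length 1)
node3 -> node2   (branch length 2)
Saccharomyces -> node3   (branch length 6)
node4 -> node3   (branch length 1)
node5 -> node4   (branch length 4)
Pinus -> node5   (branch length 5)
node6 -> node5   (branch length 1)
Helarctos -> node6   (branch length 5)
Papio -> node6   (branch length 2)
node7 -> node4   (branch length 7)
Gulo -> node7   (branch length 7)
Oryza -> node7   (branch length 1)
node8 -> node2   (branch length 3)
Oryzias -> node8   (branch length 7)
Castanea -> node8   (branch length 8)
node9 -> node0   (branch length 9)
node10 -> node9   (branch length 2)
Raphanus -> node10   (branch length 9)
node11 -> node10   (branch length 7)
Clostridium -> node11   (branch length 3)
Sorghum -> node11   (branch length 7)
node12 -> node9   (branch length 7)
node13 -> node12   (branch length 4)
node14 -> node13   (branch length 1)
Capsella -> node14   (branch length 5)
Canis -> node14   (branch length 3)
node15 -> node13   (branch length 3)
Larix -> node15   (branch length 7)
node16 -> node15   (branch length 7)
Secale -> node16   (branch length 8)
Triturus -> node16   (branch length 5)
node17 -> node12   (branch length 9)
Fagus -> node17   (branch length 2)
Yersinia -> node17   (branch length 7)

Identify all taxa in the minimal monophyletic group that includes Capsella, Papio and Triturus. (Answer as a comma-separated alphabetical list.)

Tracing Capsella: it sits inside (Capsella,Canis).
Tracing Papio: it sits inside (Helarctos,Papio).
Tracing Triturus: it sits inside (Secale,Triturus).
The smallest clade enclosing all 3 is the whole tree (their MRCA is the root), so the answer is all 19 tips in alphabetical order.

Canis, Capsella, Castanea, Clostridium, Fagus, Gallus, Gulo, Helarctos, Larix, Oryza, Oryzias, Papio, Pinus, Raphanus, Saccharomyces, Secale, Sorghum, Triturus, Yersinia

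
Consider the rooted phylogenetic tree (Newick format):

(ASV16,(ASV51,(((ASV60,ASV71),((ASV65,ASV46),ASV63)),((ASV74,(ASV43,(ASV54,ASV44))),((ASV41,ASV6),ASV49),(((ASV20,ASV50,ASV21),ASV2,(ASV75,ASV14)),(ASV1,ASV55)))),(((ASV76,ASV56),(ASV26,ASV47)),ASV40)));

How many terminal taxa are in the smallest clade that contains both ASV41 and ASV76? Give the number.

26

The MRCA of ASV41 and ASV76 is the node subtending (ASV51,(((ASV60,ASV71),((ASV65,ASV46),ASV63)),((ASV74,(ASV43,(ASV54,ASV44))),((ASV41,ASV6),ASV49),(((ASV20,ASV50,ASV21),ASV2,(ASV75,ASV14)),(ASV1,ASV55)))),(((ASV76,ASV56),(ASV26,ASV47)),ASV40)).
That clade contains 26 terminal taxa: ASV1, ASV14, ASV2, ASV20, ASV21, ASV26, ASV40, ASV41, ASV43, ASV44, ASV46, ASV47, ASV49, ASV50, ASV51, ASV54, ASV55, ASV56, ASV6, ASV60, ASV63, ASV65, ASV71, ASV74, ASV75, ASV76.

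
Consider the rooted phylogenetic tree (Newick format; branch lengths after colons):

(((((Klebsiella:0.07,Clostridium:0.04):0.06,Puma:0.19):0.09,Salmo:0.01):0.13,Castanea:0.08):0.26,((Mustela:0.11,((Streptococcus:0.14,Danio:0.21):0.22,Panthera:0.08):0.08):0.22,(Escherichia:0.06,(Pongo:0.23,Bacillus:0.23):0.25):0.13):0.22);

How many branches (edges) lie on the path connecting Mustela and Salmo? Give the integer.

The MRCA of Mustela and Salmo is the root of the tree.
From Mustela up to that node: 3 branches. From Salmo up to the same node: 3 branches. Total: 3 + 3 = 6.

6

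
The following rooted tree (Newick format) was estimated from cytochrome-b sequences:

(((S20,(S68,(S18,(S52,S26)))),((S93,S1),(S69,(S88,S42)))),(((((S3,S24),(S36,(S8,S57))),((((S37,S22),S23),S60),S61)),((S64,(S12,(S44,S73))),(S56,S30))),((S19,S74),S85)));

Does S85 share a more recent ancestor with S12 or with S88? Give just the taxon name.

The MRCA of S85 and S12 subtends (((((S3,S24),(S36,(S8,S57))),((((S37,S22),S23),S60),S61)),((S64,(S12,(S44,S73))),(S56,S30))),((S19,S74),S85)) (19 taxa).
The MRCA of S85 and S88 is the root, subtending the entire tree (29 taxa).
The first is nested inside the second, so S85 shares a more recent common ancestor with S12.

S12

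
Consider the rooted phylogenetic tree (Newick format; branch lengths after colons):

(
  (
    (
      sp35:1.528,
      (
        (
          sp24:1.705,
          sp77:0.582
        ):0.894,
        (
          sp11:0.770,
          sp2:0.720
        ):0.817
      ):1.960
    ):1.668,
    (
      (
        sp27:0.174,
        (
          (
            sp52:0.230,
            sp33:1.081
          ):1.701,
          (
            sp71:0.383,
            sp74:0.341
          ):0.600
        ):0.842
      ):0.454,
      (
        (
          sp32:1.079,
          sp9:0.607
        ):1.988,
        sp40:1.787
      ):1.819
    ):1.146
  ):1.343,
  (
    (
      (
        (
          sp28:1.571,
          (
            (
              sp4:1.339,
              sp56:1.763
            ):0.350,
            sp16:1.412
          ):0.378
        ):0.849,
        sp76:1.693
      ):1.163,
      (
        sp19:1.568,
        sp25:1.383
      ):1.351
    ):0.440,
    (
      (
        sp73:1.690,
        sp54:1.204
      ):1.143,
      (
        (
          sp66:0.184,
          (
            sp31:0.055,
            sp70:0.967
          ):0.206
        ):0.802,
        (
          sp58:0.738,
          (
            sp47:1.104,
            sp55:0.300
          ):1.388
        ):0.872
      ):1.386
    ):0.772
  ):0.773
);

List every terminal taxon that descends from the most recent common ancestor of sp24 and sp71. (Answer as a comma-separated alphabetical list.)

sp11, sp2, sp24, sp27, sp32, sp33, sp35, sp40, sp52, sp71, sp74, sp77, sp9

Tracing sp24: it sits inside (sp24,sp77).
Tracing sp71: it sits inside (sp71,sp74).
The smallest clade enclosing both is ((sp35,((sp24,sp77),(sp11,sp2))),((sp27,((sp52,sp33),(sp71,sp74))),((sp32,sp9),sp40))); the answer is its 13 terminal taxa in alphabetical order.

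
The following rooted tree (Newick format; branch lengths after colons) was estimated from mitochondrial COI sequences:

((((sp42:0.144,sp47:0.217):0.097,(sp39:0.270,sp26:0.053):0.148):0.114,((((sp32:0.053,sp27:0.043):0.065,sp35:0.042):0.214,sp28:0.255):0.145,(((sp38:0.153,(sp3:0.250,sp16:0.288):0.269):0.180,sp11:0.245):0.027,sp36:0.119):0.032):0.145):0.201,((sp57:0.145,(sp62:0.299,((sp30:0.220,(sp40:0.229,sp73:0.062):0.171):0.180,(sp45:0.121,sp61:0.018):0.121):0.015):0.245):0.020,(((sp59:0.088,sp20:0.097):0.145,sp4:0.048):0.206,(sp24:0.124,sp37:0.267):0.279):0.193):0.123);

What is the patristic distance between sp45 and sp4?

0.969

The path runs sp45 → … → MRCA → … → sp4; the MRCA is the node subtending ((sp57,(sp62,((sp30,(sp40,sp73)),(sp45,sp61)))),(((sp59,sp20),sp4),(sp24,sp37))).
Branch lengths along that path: 0.121 + 0.121 + 0.015 + 0.245 + 0.020 + 0.193 + 0.206 + 0.048 = 0.969.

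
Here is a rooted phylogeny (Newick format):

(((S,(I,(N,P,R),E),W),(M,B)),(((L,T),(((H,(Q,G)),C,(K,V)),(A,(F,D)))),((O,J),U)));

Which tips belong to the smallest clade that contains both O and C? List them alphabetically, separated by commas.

Tracing O: it sits inside (O,J).
Tracing C: it sits inside ((H,(Q,G)),C,(K,V)).
The smallest clade enclosing both is (((L,T),(((H,(Q,G)),C,(K,V)),(A,(F,D)))),((O,J),U)); the answer is its 14 terminal taxa in alphabetical order.

A, C, D, F, G, H, J, K, L, O, Q, T, U, V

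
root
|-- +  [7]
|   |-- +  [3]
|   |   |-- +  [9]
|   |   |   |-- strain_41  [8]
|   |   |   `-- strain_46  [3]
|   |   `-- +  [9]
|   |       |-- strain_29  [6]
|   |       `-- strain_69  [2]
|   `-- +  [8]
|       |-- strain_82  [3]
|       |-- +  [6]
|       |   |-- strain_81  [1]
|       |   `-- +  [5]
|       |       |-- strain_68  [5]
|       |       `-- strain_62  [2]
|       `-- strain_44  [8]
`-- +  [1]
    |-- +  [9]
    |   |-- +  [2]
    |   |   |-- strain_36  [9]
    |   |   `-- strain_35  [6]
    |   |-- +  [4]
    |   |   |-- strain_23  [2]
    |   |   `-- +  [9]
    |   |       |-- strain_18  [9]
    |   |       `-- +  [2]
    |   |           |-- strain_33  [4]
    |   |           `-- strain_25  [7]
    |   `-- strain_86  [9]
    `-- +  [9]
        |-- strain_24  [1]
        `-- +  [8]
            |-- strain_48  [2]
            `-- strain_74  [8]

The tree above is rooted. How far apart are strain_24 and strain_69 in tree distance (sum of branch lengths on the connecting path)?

The path runs strain_24 → … → MRCA → … → strain_69; the MRCA is the root of the tree.
Branch lengths along that path: 1 + 9 + 1 + 7 + 3 + 9 + 2 = 32.

32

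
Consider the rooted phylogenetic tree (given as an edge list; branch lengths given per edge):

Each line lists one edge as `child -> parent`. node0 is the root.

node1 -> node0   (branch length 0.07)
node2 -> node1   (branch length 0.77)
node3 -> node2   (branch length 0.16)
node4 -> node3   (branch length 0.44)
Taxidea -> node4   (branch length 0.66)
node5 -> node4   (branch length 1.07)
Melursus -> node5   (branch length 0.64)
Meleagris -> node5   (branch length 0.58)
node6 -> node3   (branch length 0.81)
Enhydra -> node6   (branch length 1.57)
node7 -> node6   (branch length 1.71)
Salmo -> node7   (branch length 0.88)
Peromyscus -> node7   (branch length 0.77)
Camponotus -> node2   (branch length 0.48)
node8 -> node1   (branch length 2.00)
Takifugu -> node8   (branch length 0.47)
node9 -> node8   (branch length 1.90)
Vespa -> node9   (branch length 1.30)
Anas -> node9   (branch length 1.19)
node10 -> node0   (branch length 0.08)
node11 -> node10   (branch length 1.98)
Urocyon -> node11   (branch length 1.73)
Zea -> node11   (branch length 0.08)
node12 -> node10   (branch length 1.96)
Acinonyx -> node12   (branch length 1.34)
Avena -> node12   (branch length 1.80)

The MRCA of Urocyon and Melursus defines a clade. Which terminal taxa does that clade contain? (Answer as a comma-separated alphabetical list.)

Acinonyx, Anas, Avena, Camponotus, Enhydra, Meleagris, Melursus, Peromyscus, Salmo, Takifugu, Taxidea, Urocyon, Vespa, Zea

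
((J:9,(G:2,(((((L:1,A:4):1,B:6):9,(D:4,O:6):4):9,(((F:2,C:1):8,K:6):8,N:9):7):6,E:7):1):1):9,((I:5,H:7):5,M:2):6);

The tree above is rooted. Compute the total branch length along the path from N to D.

The path runs N → … → MRCA → … → D; the MRCA is the node subtending ((((L,A),B),(D,O)),(((F,C),K),N)).
Branch lengths along that path: 9 + 7 + 9 + 4 + 4 = 33.

33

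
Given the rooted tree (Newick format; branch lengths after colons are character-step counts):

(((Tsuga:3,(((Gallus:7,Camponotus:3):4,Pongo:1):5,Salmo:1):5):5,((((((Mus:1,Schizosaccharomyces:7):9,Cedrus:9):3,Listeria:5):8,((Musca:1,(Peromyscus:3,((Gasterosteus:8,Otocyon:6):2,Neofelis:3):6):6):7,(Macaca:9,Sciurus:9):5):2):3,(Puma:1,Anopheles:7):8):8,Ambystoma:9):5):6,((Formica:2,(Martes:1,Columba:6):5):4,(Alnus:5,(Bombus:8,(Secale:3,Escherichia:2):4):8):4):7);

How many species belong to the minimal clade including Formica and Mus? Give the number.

26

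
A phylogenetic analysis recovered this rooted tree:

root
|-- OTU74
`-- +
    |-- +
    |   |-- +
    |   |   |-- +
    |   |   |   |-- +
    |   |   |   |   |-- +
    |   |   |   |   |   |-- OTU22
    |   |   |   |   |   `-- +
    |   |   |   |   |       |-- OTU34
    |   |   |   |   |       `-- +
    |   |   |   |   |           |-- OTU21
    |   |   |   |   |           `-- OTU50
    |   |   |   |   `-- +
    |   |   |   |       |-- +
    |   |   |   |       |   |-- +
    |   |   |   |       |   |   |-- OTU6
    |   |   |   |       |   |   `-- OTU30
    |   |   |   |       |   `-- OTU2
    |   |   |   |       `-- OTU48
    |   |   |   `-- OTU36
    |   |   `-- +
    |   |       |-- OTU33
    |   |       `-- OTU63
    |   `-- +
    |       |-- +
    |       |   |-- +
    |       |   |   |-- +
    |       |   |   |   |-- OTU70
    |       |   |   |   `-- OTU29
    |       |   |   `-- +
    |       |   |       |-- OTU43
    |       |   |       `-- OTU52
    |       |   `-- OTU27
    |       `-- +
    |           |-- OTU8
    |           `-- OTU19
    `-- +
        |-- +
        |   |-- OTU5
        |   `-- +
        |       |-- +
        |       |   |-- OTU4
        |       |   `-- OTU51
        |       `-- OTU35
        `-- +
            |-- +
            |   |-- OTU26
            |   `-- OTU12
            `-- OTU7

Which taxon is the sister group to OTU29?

OTU29 attaches to the tree at the node subtending (OTU70,OTU29).
The other lineage descending from that same node — the sister group — is the single tip OTU70.

OTU70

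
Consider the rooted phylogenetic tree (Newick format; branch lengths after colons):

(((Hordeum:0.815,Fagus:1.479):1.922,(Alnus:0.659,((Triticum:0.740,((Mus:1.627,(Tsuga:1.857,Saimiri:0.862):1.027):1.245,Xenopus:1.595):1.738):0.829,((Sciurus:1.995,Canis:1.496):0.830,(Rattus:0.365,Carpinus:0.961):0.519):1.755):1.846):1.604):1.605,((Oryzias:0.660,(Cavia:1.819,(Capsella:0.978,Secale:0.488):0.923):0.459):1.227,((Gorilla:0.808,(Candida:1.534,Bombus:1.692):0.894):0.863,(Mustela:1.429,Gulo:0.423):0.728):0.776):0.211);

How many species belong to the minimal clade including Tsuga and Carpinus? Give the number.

9

The MRCA of Tsuga and Carpinus is the node subtending ((Triticum,((Mus,(Tsuga,Saimiri)),Xenopus)),((Sciurus,Canis),(Rattus,Carpinus))).
That clade contains 9 terminal taxa: Canis, Carpinus, Mus, Rattus, Saimiri, Sciurus, Triticum, Tsuga, Xenopus.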